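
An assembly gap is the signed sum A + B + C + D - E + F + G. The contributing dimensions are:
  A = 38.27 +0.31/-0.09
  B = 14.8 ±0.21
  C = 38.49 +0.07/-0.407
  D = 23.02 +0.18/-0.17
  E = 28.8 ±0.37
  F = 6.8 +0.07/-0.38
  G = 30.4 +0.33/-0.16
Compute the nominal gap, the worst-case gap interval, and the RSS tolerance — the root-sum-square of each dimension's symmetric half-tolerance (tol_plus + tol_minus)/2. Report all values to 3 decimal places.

nominal=122.980 wc=[121.193,124.520] rss=0.647

Stack each dimension's contribution:
  +A: nom +38.270 → Σnom=38.270; wc +0.310/-0.090 → slack +0.310/-0.090; half-tol=0.200, Σhalf²=0.040000
  +B: nom +14.800 → Σnom=53.070; wc +0.210/-0.210 → slack +0.520/-0.300; half-tol=0.210, Σhalf²=0.084100
  +C: nom +38.490 → Σnom=91.560; wc +0.070/-0.407 → slack +0.590/-0.707; half-tol=0.238, Σhalf²=0.140982
  +D: nom +23.020 → Σnom=114.580; wc +0.180/-0.170 → slack +0.770/-0.877; half-tol=0.175, Σhalf²=0.171607
  -E: nom -28.800 → Σnom=85.780; wc +0.370/-0.370 → slack +1.140/-1.247; half-tol=0.370, Σhalf²=0.308507
  +F: nom +6.800 → Σnom=92.580; wc +0.070/-0.380 → slack +1.210/-1.627; half-tol=0.225, Σhalf²=0.359132
  +G: nom +30.400 → Σnom=122.980; wc +0.330/-0.160 → slack +1.540/-1.787; half-tol=0.245, Σhalf²=0.419157
Nominal = 122.980. Worst-case = [122.980 - 1.787, 122.980 + 1.540] = [121.193, 124.520]. RSS = √0.419157 = 0.647.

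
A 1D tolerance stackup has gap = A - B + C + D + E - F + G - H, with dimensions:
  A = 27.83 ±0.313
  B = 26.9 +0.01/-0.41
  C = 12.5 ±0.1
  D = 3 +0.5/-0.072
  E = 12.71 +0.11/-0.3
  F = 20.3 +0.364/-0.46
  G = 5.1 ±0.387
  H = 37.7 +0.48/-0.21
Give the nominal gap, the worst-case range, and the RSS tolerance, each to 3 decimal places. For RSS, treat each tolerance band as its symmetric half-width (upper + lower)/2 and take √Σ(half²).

Stack each dimension's contribution:
  +A: nom +27.830 → Σnom=27.830; wc +0.313/-0.313 → slack +0.313/-0.313; half-tol=0.313, Σhalf²=0.097969
  -B: nom -26.900 → Σnom=0.930; wc +0.410/-0.010 → slack +0.723/-0.323; half-tol=0.210, Σhalf²=0.142069
  +C: nom +12.500 → Σnom=13.430; wc +0.100/-0.100 → slack +0.823/-0.423; half-tol=0.100, Σhalf²=0.152069
  +D: nom +3.000 → Σnom=16.430; wc +0.500/-0.072 → slack +1.323/-0.495; half-tol=0.286, Σhalf²=0.233865
  +E: nom +12.710 → Σnom=29.140; wc +0.110/-0.300 → slack +1.433/-0.795; half-tol=0.205, Σhalf²=0.275890
  -F: nom -20.300 → Σnom=8.840; wc +0.460/-0.364 → slack +1.893/-1.159; half-tol=0.412, Σhalf²=0.445634
  +G: nom +5.100 → Σnom=13.940; wc +0.387/-0.387 → slack +2.280/-1.546; half-tol=0.387, Σhalf²=0.595403
  -H: nom -37.700 → Σnom=-23.760; wc +0.210/-0.480 → slack +2.490/-2.026; half-tol=0.345, Σhalf²=0.714428
Nominal = -23.760. Worst-case = [-23.760 - 2.026, -23.760 + 2.490] = [-25.786, -21.270]. RSS = √0.714428 = 0.845.

nominal=-23.760 wc=[-25.786,-21.270] rss=0.845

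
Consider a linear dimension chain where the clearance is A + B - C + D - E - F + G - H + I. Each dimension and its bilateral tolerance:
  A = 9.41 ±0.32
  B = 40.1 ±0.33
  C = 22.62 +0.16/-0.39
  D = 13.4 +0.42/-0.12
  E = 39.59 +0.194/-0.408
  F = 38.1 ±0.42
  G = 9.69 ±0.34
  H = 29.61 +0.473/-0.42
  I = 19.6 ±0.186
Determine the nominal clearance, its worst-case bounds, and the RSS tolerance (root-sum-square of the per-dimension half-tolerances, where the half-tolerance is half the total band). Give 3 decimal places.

Stack each dimension's contribution:
  +A: nom +9.410 → Σnom=9.410; wc +0.320/-0.320 → slack +0.320/-0.320; half-tol=0.320, Σhalf²=0.102400
  +B: nom +40.100 → Σnom=49.510; wc +0.330/-0.330 → slack +0.650/-0.650; half-tol=0.330, Σhalf²=0.211300
  -C: nom -22.620 → Σnom=26.890; wc +0.390/-0.160 → slack +1.040/-0.810; half-tol=0.275, Σhalf²=0.286925
  +D: nom +13.400 → Σnom=40.290; wc +0.420/-0.120 → slack +1.460/-0.930; half-tol=0.270, Σhalf²=0.359825
  -E: nom -39.590 → Σnom=0.700; wc +0.408/-0.194 → slack +1.868/-1.124; half-tol=0.301, Σhalf²=0.450426
  -F: nom -38.100 → Σnom=-37.400; wc +0.420/-0.420 → slack +2.288/-1.544; half-tol=0.420, Σhalf²=0.626826
  +G: nom +9.690 → Σnom=-27.710; wc +0.340/-0.340 → slack +2.628/-1.884; half-tol=0.340, Σhalf²=0.742426
  -H: nom -29.610 → Σnom=-57.320; wc +0.420/-0.473 → slack +3.048/-2.357; half-tol=0.447, Σhalf²=0.941788
  +I: nom +19.600 → Σnom=-37.720; wc +0.186/-0.186 → slack +3.234/-2.543; half-tol=0.186, Σhalf²=0.976384
Nominal = -37.720. Worst-case = [-37.720 - 2.543, -37.720 + 3.234] = [-40.263, -34.486]. RSS = √0.976384 = 0.988.

nominal=-37.720 wc=[-40.263,-34.486] rss=0.988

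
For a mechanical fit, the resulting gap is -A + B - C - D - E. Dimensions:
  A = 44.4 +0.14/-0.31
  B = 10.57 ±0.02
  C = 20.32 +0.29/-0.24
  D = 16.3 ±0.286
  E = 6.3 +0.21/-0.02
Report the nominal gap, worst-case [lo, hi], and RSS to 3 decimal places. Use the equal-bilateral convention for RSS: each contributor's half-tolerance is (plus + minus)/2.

Stack each dimension's contribution:
  -A: nom -44.400 → Σnom=-44.400; wc +0.310/-0.140 → slack +0.310/-0.140; half-tol=0.225, Σhalf²=0.050625
  +B: nom +10.570 → Σnom=-33.830; wc +0.020/-0.020 → slack +0.330/-0.160; half-tol=0.020, Σhalf²=0.051025
  -C: nom -20.320 → Σnom=-54.150; wc +0.240/-0.290 → slack +0.570/-0.450; half-tol=0.265, Σhalf²=0.121250
  -D: nom -16.300 → Σnom=-70.450; wc +0.286/-0.286 → slack +0.856/-0.736; half-tol=0.286, Σhalf²=0.203046
  -E: nom -6.300 → Σnom=-76.750; wc +0.020/-0.210 → slack +0.876/-0.946; half-tol=0.115, Σhalf²=0.216271
Nominal = -76.750. Worst-case = [-76.750 - 0.946, -76.750 + 0.876] = [-77.696, -75.874]. RSS = √0.216271 = 0.465.

nominal=-76.750 wc=[-77.696,-75.874] rss=0.465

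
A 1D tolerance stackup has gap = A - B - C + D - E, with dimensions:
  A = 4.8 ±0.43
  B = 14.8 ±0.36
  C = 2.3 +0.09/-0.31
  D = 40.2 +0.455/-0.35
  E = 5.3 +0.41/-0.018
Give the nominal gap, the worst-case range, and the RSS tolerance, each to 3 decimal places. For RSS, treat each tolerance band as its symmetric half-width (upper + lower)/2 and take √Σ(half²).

Stack each dimension's contribution:
  +A: nom +4.800 → Σnom=4.800; wc +0.430/-0.430 → slack +0.430/-0.430; half-tol=0.430, Σhalf²=0.184900
  -B: nom -14.800 → Σnom=-10.000; wc +0.360/-0.360 → slack +0.790/-0.790; half-tol=0.360, Σhalf²=0.314500
  -C: nom -2.300 → Σnom=-12.300; wc +0.310/-0.090 → slack +1.100/-0.880; half-tol=0.200, Σhalf²=0.354500
  +D: nom +40.200 → Σnom=27.900; wc +0.455/-0.350 → slack +1.555/-1.230; half-tol=0.402, Σhalf²=0.516506
  -E: nom -5.300 → Σnom=22.600; wc +0.018/-0.410 → slack +1.573/-1.640; half-tol=0.214, Σhalf²=0.562302
Nominal = 22.600. Worst-case = [22.600 - 1.640, 22.600 + 1.573] = [20.960, 24.173]. RSS = √0.562302 = 0.750.

nominal=22.600 wc=[20.960,24.173] rss=0.750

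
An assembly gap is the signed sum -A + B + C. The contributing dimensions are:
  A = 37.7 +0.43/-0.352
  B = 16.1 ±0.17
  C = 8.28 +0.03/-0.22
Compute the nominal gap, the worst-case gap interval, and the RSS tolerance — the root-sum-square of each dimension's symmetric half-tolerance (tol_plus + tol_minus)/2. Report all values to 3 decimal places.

nominal=-13.320 wc=[-14.140,-12.768] rss=0.444

Stack each dimension's contribution:
  -A: nom -37.700 → Σnom=-37.700; wc +0.352/-0.430 → slack +0.352/-0.430; half-tol=0.391, Σhalf²=0.152881
  +B: nom +16.100 → Σnom=-21.600; wc +0.170/-0.170 → slack +0.522/-0.600; half-tol=0.170, Σhalf²=0.181781
  +C: nom +8.280 → Σnom=-13.320; wc +0.030/-0.220 → slack +0.552/-0.820; half-tol=0.125, Σhalf²=0.197406
Nominal = -13.320. Worst-case = [-13.320 - 0.820, -13.320 + 0.552] = [-14.140, -12.768]. RSS = √0.197406 = 0.444.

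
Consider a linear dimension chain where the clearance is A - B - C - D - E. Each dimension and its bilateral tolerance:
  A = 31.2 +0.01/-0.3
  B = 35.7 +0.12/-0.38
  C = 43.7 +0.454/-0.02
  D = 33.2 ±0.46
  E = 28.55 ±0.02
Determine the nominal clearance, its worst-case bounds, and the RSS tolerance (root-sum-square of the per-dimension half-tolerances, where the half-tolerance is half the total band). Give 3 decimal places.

nominal=-109.950 wc=[-111.304,-109.060] rss=0.596

Stack each dimension's contribution:
  +A: nom +31.200 → Σnom=31.200; wc +0.010/-0.300 → slack +0.010/-0.300; half-tol=0.155, Σhalf²=0.024025
  -B: nom -35.700 → Σnom=-4.500; wc +0.380/-0.120 → slack +0.390/-0.420; half-tol=0.250, Σhalf²=0.086525
  -C: nom -43.700 → Σnom=-48.200; wc +0.020/-0.454 → slack +0.410/-0.874; half-tol=0.237, Σhalf²=0.142694
  -D: nom -33.200 → Σnom=-81.400; wc +0.460/-0.460 → slack +0.870/-1.334; half-tol=0.460, Σhalf²=0.354294
  -E: nom -28.550 → Σnom=-109.950; wc +0.020/-0.020 → slack +0.890/-1.354; half-tol=0.020, Σhalf²=0.354694
Nominal = -109.950. Worst-case = [-109.950 - 1.354, -109.950 + 0.890] = [-111.304, -109.060]. RSS = √0.354694 = 0.596.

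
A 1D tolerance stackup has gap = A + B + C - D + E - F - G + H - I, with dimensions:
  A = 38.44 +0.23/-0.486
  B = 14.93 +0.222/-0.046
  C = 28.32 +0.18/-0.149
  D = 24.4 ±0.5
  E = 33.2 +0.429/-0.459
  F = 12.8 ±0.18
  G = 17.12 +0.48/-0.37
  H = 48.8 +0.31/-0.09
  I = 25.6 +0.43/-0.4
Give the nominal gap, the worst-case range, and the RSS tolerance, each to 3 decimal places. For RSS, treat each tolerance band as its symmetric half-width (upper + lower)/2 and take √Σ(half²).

nominal=83.770 wc=[80.950,86.591] rss=1.023

Stack each dimension's contribution:
  +A: nom +38.440 → Σnom=38.440; wc +0.230/-0.486 → slack +0.230/-0.486; half-tol=0.358, Σhalf²=0.128164
  +B: nom +14.930 → Σnom=53.370; wc +0.222/-0.046 → slack +0.452/-0.532; half-tol=0.134, Σhalf²=0.146120
  +C: nom +28.320 → Σnom=81.690; wc +0.180/-0.149 → slack +0.632/-0.681; half-tol=0.164, Σhalf²=0.173180
  -D: nom -24.400 → Σnom=57.290; wc +0.500/-0.500 → slack +1.132/-1.181; half-tol=0.500, Σhalf²=0.423180
  +E: nom +33.200 → Σnom=90.490; wc +0.429/-0.459 → slack +1.561/-1.640; half-tol=0.444, Σhalf²=0.620316
  -F: nom -12.800 → Σnom=77.690; wc +0.180/-0.180 → slack +1.741/-1.820; half-tol=0.180, Σhalf²=0.652716
  -G: nom -17.120 → Σnom=60.570; wc +0.370/-0.480 → slack +2.111/-2.300; half-tol=0.425, Σhalf²=0.833341
  +H: nom +48.800 → Σnom=109.370; wc +0.310/-0.090 → slack +2.421/-2.390; half-tol=0.200, Σhalf²=0.873341
  -I: nom -25.600 → Σnom=83.770; wc +0.400/-0.430 → slack +2.821/-2.820; half-tol=0.415, Σhalf²=1.045566
Nominal = 83.770. Worst-case = [83.770 - 2.820, 83.770 + 2.821] = [80.950, 86.591]. RSS = √1.045566 = 1.023.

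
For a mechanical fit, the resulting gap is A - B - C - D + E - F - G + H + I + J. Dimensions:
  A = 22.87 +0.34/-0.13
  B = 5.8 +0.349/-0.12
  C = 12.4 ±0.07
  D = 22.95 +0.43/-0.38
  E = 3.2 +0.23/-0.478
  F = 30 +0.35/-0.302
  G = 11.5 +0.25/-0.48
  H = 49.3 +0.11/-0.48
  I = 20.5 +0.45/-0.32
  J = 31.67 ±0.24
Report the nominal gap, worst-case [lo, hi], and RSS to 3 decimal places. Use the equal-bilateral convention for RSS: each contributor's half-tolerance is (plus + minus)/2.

Stack each dimension's contribution:
  +A: nom +22.870 → Σnom=22.870; wc +0.340/-0.130 → slack +0.340/-0.130; half-tol=0.235, Σhalf²=0.055225
  -B: nom -5.800 → Σnom=17.070; wc +0.120/-0.349 → slack +0.460/-0.479; half-tol=0.234, Σhalf²=0.110215
  -C: nom -12.400 → Σnom=4.670; wc +0.070/-0.070 → slack +0.530/-0.549; half-tol=0.070, Σhalf²=0.115115
  -D: nom -22.950 → Σnom=-18.280; wc +0.380/-0.430 → slack +0.910/-0.979; half-tol=0.405, Σhalf²=0.279140
  +E: nom +3.200 → Σnom=-15.080; wc +0.230/-0.478 → slack +1.140/-1.457; half-tol=0.354, Σhalf²=0.404456
  -F: nom -30.000 → Σnom=-45.080; wc +0.302/-0.350 → slack +1.442/-1.807; half-tol=0.326, Σhalf²=0.510732
  -G: nom -11.500 → Σnom=-56.580; wc +0.480/-0.250 → slack +1.922/-2.057; half-tol=0.365, Σhalf²=0.643957
  +H: nom +49.300 → Σnom=-7.280; wc +0.110/-0.480 → slack +2.032/-2.537; half-tol=0.295, Σhalf²=0.730982
  +I: nom +20.500 → Σnom=13.220; wc +0.450/-0.320 → slack +2.482/-2.857; half-tol=0.385, Σhalf²=0.879207
  +J: nom +31.670 → Σnom=44.890; wc +0.240/-0.240 → slack +2.722/-3.097; half-tol=0.240, Σhalf²=0.936807
Nominal = 44.890. Worst-case = [44.890 - 3.097, 44.890 + 2.722] = [41.793, 47.612]. RSS = √0.936807 = 0.968.

nominal=44.890 wc=[41.793,47.612] rss=0.968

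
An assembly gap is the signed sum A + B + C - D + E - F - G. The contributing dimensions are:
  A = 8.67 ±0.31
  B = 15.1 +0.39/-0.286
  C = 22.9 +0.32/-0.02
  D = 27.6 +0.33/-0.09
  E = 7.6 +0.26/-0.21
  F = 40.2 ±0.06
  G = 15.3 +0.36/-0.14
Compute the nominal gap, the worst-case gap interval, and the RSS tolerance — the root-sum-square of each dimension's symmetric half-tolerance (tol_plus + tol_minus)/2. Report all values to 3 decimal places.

nominal=-28.830 wc=[-30.406,-27.260] rss=0.636

Stack each dimension's contribution:
  +A: nom +8.670 → Σnom=8.670; wc +0.310/-0.310 → slack +0.310/-0.310; half-tol=0.310, Σhalf²=0.096100
  +B: nom +15.100 → Σnom=23.770; wc +0.390/-0.286 → slack +0.700/-0.596; half-tol=0.338, Σhalf²=0.210344
  +C: nom +22.900 → Σnom=46.670; wc +0.320/-0.020 → slack +1.020/-0.616; half-tol=0.170, Σhalf²=0.239244
  -D: nom -27.600 → Σnom=19.070; wc +0.090/-0.330 → slack +1.110/-0.946; half-tol=0.210, Σhalf²=0.283344
  +E: nom +7.600 → Σnom=26.670; wc +0.260/-0.210 → slack +1.370/-1.156; half-tol=0.235, Σhalf²=0.338569
  -F: nom -40.200 → Σnom=-13.530; wc +0.060/-0.060 → slack +1.430/-1.216; half-tol=0.060, Σhalf²=0.342169
  -G: nom -15.300 → Σnom=-28.830; wc +0.140/-0.360 → slack +1.570/-1.576; half-tol=0.250, Σhalf²=0.404669
Nominal = -28.830. Worst-case = [-28.830 - 1.576, -28.830 + 1.570] = [-30.406, -27.260]. RSS = √0.404669 = 0.636.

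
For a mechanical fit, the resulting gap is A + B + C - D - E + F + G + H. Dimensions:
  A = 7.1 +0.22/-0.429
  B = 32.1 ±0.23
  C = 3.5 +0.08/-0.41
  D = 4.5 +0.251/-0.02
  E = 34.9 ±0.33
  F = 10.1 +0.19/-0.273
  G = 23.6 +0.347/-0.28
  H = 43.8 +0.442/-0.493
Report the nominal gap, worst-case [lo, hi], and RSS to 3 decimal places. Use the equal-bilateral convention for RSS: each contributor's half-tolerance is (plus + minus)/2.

nominal=80.800 wc=[78.104,82.659] rss=0.846

Stack each dimension's contribution:
  +A: nom +7.100 → Σnom=7.100; wc +0.220/-0.429 → slack +0.220/-0.429; half-tol=0.325, Σhalf²=0.105300
  +B: nom +32.100 → Σnom=39.200; wc +0.230/-0.230 → slack +0.450/-0.659; half-tol=0.230, Σhalf²=0.158200
  +C: nom +3.500 → Σnom=42.700; wc +0.080/-0.410 → slack +0.530/-1.069; half-tol=0.245, Σhalf²=0.218225
  -D: nom -4.500 → Σnom=38.200; wc +0.020/-0.251 → slack +0.550/-1.320; half-tol=0.136, Σhalf²=0.236586
  -E: nom -34.900 → Σnom=3.300; wc +0.330/-0.330 → slack +0.880/-1.650; half-tol=0.330, Σhalf²=0.345486
  +F: nom +10.100 → Σnom=13.400; wc +0.190/-0.273 → slack +1.070/-1.923; half-tol=0.232, Σhalf²=0.399078
  +G: nom +23.600 → Σnom=37.000; wc +0.347/-0.280 → slack +1.417/-2.203; half-tol=0.314, Σhalf²=0.497360
  +H: nom +43.800 → Σnom=80.800; wc +0.442/-0.493 → slack +1.859/-2.696; half-tol=0.468, Σhalf²=0.715916
Nominal = 80.800. Worst-case = [80.800 - 2.696, 80.800 + 1.859] = [78.104, 82.659]. RSS = √0.715916 = 0.846.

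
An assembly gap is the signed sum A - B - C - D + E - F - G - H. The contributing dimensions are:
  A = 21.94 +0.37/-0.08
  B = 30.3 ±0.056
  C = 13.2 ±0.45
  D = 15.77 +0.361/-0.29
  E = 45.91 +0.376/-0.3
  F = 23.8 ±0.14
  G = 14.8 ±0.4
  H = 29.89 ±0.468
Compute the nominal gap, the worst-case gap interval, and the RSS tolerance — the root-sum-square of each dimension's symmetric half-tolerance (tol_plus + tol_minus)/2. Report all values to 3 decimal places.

nominal=-59.910 wc=[-62.165,-57.360] rss=0.935

Stack each dimension's contribution:
  +A: nom +21.940 → Σnom=21.940; wc +0.370/-0.080 → slack +0.370/-0.080; half-tol=0.225, Σhalf²=0.050625
  -B: nom -30.300 → Σnom=-8.360; wc +0.056/-0.056 → slack +0.426/-0.136; half-tol=0.056, Σhalf²=0.053761
  -C: nom -13.200 → Σnom=-21.560; wc +0.450/-0.450 → slack +0.876/-0.586; half-tol=0.450, Σhalf²=0.256261
  -D: nom -15.770 → Σnom=-37.330; wc +0.290/-0.361 → slack +1.166/-0.947; half-tol=0.326, Σhalf²=0.362211
  +E: nom +45.910 → Σnom=8.580; wc +0.376/-0.300 → slack +1.542/-1.247; half-tol=0.338, Σhalf²=0.476455
  -F: nom -23.800 → Σnom=-15.220; wc +0.140/-0.140 → slack +1.682/-1.387; half-tol=0.140, Σhalf²=0.496055
  -G: nom -14.800 → Σnom=-30.020; wc +0.400/-0.400 → slack +2.082/-1.787; half-tol=0.400, Σhalf²=0.656055
  -H: nom -29.890 → Σnom=-59.910; wc +0.468/-0.468 → slack +2.550/-2.255; half-tol=0.468, Σhalf²=0.875079
Nominal = -59.910. Worst-case = [-59.910 - 2.255, -59.910 + 2.550] = [-62.165, -57.360]. RSS = √0.875079 = 0.935.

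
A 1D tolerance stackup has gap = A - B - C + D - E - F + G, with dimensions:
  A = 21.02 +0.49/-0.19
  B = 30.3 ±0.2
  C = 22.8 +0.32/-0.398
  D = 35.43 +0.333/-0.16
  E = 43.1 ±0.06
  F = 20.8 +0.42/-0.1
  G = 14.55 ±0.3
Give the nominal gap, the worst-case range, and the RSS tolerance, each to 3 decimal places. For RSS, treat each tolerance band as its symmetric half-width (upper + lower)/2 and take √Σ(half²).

Stack each dimension's contribution:
  +A: nom +21.020 → Σnom=21.020; wc +0.490/-0.190 → slack +0.490/-0.190; half-tol=0.340, Σhalf²=0.115600
  -B: nom -30.300 → Σnom=-9.280; wc +0.200/-0.200 → slack +0.690/-0.390; half-tol=0.200, Σhalf²=0.155600
  -C: nom -22.800 → Σnom=-32.080; wc +0.398/-0.320 → slack +1.088/-0.710; half-tol=0.359, Σhalf²=0.284481
  +D: nom +35.430 → Σnom=3.350; wc +0.333/-0.160 → slack +1.421/-0.870; half-tol=0.246, Σhalf²=0.345243
  -E: nom -43.100 → Σnom=-39.750; wc +0.060/-0.060 → slack +1.481/-0.930; half-tol=0.060, Σhalf²=0.348843
  -F: nom -20.800 → Σnom=-60.550; wc +0.100/-0.420 → slack +1.581/-1.350; half-tol=0.260, Σhalf²=0.416443
  +G: nom +14.550 → Σnom=-46.000; wc +0.300/-0.300 → slack +1.881/-1.650; half-tol=0.300, Σhalf²=0.506443
Nominal = -46.000. Worst-case = [-46.000 - 1.650, -46.000 + 1.881] = [-47.650, -44.119]. RSS = √0.506443 = 0.712.

nominal=-46.000 wc=[-47.650,-44.119] rss=0.712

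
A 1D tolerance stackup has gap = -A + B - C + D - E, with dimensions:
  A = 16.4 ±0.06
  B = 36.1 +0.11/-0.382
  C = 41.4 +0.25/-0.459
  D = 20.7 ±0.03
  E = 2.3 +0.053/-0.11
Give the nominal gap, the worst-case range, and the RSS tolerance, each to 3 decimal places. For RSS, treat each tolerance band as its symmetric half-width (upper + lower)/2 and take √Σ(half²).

nominal=-3.300 wc=[-4.075,-2.531] rss=0.444

Stack each dimension's contribution:
  -A: nom -16.400 → Σnom=-16.400; wc +0.060/-0.060 → slack +0.060/-0.060; half-tol=0.060, Σhalf²=0.003600
  +B: nom +36.100 → Σnom=19.700; wc +0.110/-0.382 → slack +0.170/-0.442; half-tol=0.246, Σhalf²=0.064116
  -C: nom -41.400 → Σnom=-21.700; wc +0.459/-0.250 → slack +0.629/-0.692; half-tol=0.355, Σhalf²=0.189786
  +D: nom +20.700 → Σnom=-1.000; wc +0.030/-0.030 → slack +0.659/-0.722; half-tol=0.030, Σhalf²=0.190686
  -E: nom -2.300 → Σnom=-3.300; wc +0.110/-0.053 → slack +0.769/-0.775; half-tol=0.082, Σhalf²=0.197329
Nominal = -3.300. Worst-case = [-3.300 - 0.775, -3.300 + 0.769] = [-4.075, -2.531]. RSS = √0.197329 = 0.444.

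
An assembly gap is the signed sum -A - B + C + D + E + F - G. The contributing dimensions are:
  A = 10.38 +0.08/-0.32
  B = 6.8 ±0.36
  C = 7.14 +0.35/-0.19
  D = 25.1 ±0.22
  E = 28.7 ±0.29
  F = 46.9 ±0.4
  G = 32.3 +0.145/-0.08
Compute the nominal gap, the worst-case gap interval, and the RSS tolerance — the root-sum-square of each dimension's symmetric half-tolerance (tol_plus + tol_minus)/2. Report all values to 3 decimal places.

nominal=58.360 wc=[56.675,60.380] rss=0.740

Stack each dimension's contribution:
  -A: nom -10.380 → Σnom=-10.380; wc +0.320/-0.080 → slack +0.320/-0.080; half-tol=0.200, Σhalf²=0.040000
  -B: nom -6.800 → Σnom=-17.180; wc +0.360/-0.360 → slack +0.680/-0.440; half-tol=0.360, Σhalf²=0.169600
  +C: nom +7.140 → Σnom=-10.040; wc +0.350/-0.190 → slack +1.030/-0.630; half-tol=0.270, Σhalf²=0.242500
  +D: nom +25.100 → Σnom=15.060; wc +0.220/-0.220 → slack +1.250/-0.850; half-tol=0.220, Σhalf²=0.290900
  +E: nom +28.700 → Σnom=43.760; wc +0.290/-0.290 → slack +1.540/-1.140; half-tol=0.290, Σhalf²=0.375000
  +F: nom +46.900 → Σnom=90.660; wc +0.400/-0.400 → slack +1.940/-1.540; half-tol=0.400, Σhalf²=0.535000
  -G: nom -32.300 → Σnom=58.360; wc +0.080/-0.145 → slack +2.020/-1.685; half-tol=0.112, Σhalf²=0.547656
Nominal = 58.360. Worst-case = [58.360 - 1.685, 58.360 + 2.020] = [56.675, 60.380]. RSS = √0.547656 = 0.740.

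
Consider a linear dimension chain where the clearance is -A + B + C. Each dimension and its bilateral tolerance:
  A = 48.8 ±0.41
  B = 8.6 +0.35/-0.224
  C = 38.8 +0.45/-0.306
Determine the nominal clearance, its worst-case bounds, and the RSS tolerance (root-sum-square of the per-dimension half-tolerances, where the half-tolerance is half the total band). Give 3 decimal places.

nominal=-1.400 wc=[-2.340,-0.190] rss=0.627

Stack each dimension's contribution:
  -A: nom -48.800 → Σnom=-48.800; wc +0.410/-0.410 → slack +0.410/-0.410; half-tol=0.410, Σhalf²=0.168100
  +B: nom +8.600 → Σnom=-40.200; wc +0.350/-0.224 → slack +0.760/-0.634; half-tol=0.287, Σhalf²=0.250469
  +C: nom +38.800 → Σnom=-1.400; wc +0.450/-0.306 → slack +1.210/-0.940; half-tol=0.378, Σhalf²=0.393353
Nominal = -1.400. Worst-case = [-1.400 - 0.940, -1.400 + 1.210] = [-2.340, -0.190]. RSS = √0.393353 = 0.627.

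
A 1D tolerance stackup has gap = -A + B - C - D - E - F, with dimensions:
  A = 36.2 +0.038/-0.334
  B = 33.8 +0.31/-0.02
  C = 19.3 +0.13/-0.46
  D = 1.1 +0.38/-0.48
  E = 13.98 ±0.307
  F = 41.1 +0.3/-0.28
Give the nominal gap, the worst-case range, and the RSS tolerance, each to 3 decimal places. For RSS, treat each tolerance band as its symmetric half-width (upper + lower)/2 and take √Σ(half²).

nominal=-77.880 wc=[-79.055,-75.709] rss=0.716

Stack each dimension's contribution:
  -A: nom -36.200 → Σnom=-36.200; wc +0.334/-0.038 → slack +0.334/-0.038; half-tol=0.186, Σhalf²=0.034596
  +B: nom +33.800 → Σnom=-2.400; wc +0.310/-0.020 → slack +0.644/-0.058; half-tol=0.165, Σhalf²=0.061821
  -C: nom -19.300 → Σnom=-21.700; wc +0.460/-0.130 → slack +1.104/-0.188; half-tol=0.295, Σhalf²=0.148846
  -D: nom -1.100 → Σnom=-22.800; wc +0.480/-0.380 → slack +1.584/-0.568; half-tol=0.430, Σhalf²=0.333746
  -E: nom -13.980 → Σnom=-36.780; wc +0.307/-0.307 → slack +1.891/-0.875; half-tol=0.307, Σhalf²=0.427995
  -F: nom -41.100 → Σnom=-77.880; wc +0.280/-0.300 → slack +2.171/-1.175; half-tol=0.290, Σhalf²=0.512095
Nominal = -77.880. Worst-case = [-77.880 - 1.175, -77.880 + 2.171] = [-79.055, -75.709]. RSS = √0.512095 = 0.716.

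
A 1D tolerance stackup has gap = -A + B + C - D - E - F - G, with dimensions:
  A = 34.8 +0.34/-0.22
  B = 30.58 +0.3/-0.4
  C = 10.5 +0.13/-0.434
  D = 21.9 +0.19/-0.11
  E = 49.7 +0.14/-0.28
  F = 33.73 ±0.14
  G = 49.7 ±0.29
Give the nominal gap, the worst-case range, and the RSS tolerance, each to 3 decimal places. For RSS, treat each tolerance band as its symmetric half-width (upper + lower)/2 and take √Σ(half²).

Stack each dimension's contribution:
  -A: nom -34.800 → Σnom=-34.800; wc +0.220/-0.340 → slack +0.220/-0.340; half-tol=0.280, Σhalf²=0.078400
  +B: nom +30.580 → Σnom=-4.220; wc +0.300/-0.400 → slack +0.520/-0.740; half-tol=0.350, Σhalf²=0.200900
  +C: nom +10.500 → Σnom=6.280; wc +0.130/-0.434 → slack +0.650/-1.174; half-tol=0.282, Σhalf²=0.280424
  -D: nom -21.900 → Σnom=-15.620; wc +0.110/-0.190 → slack +0.760/-1.364; half-tol=0.150, Σhalf²=0.302924
  -E: nom -49.700 → Σnom=-65.320; wc +0.280/-0.140 → slack +1.040/-1.504; half-tol=0.210, Σhalf²=0.347024
  -F: nom -33.730 → Σnom=-99.050; wc +0.140/-0.140 → slack +1.180/-1.644; half-tol=0.140, Σhalf²=0.366624
  -G: nom -49.700 → Σnom=-148.750; wc +0.290/-0.290 → slack +1.470/-1.934; half-tol=0.290, Σhalf²=0.450724
Nominal = -148.750. Worst-case = [-148.750 - 1.934, -148.750 + 1.470] = [-150.684, -147.280]. RSS = √0.450724 = 0.671.

nominal=-148.750 wc=[-150.684,-147.280] rss=0.671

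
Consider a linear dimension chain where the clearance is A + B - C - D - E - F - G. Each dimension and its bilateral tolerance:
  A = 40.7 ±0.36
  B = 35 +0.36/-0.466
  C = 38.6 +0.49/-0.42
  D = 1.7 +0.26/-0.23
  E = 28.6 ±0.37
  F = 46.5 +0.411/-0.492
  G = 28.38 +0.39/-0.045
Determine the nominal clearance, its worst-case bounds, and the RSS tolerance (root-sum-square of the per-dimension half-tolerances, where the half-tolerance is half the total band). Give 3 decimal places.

nominal=-68.080 wc=[-70.827,-65.803] rss=0.977

Stack each dimension's contribution:
  +A: nom +40.700 → Σnom=40.700; wc +0.360/-0.360 → slack +0.360/-0.360; half-tol=0.360, Σhalf²=0.129600
  +B: nom +35.000 → Σnom=75.700; wc +0.360/-0.466 → slack +0.720/-0.826; half-tol=0.413, Σhalf²=0.300169
  -C: nom -38.600 → Σnom=37.100; wc +0.420/-0.490 → slack +1.140/-1.316; half-tol=0.455, Σhalf²=0.507194
  -D: nom -1.700 → Σnom=35.400; wc +0.230/-0.260 → slack +1.370/-1.576; half-tol=0.245, Σhalf²=0.567219
  -E: nom -28.600 → Σnom=6.800; wc +0.370/-0.370 → slack +1.740/-1.946; half-tol=0.370, Σhalf²=0.704119
  -F: nom -46.500 → Σnom=-39.700; wc +0.492/-0.411 → slack +2.232/-2.357; half-tol=0.452, Σhalf²=0.907971
  -G: nom -28.380 → Σnom=-68.080; wc +0.045/-0.390 → slack +2.277/-2.747; half-tol=0.217, Σhalf²=0.955277
Nominal = -68.080. Worst-case = [-68.080 - 2.747, -68.080 + 2.277] = [-70.827, -65.803]. RSS = √0.955277 = 0.977.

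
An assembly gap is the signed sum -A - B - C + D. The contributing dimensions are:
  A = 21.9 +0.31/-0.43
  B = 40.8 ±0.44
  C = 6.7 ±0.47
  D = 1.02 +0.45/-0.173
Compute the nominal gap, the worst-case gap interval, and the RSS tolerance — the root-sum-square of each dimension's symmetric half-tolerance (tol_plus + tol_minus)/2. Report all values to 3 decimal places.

nominal=-68.380 wc=[-69.773,-66.590] rss=0.805

Stack each dimension's contribution:
  -A: nom -21.900 → Σnom=-21.900; wc +0.430/-0.310 → slack +0.430/-0.310; half-tol=0.370, Σhalf²=0.136900
  -B: nom -40.800 → Σnom=-62.700; wc +0.440/-0.440 → slack +0.870/-0.750; half-tol=0.440, Σhalf²=0.330500
  -C: nom -6.700 → Σnom=-69.400; wc +0.470/-0.470 → slack +1.340/-1.220; half-tol=0.470, Σhalf²=0.551400
  +D: nom +1.020 → Σnom=-68.380; wc +0.450/-0.173 → slack +1.790/-1.393; half-tol=0.311, Σhalf²=0.648432
Nominal = -68.380. Worst-case = [-68.380 - 1.393, -68.380 + 1.790] = [-69.773, -66.590]. RSS = √0.648432 = 0.805.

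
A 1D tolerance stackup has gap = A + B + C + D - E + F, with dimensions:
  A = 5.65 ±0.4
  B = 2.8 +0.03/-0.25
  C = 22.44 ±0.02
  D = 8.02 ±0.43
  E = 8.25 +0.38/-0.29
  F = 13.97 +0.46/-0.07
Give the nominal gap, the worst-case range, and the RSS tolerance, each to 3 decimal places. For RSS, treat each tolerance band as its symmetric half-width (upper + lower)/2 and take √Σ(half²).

Stack each dimension's contribution:
  +A: nom +5.650 → Σnom=5.650; wc +0.400/-0.400 → slack +0.400/-0.400; half-tol=0.400, Σhalf²=0.160000
  +B: nom +2.800 → Σnom=8.450; wc +0.030/-0.250 → slack +0.430/-0.650; half-tol=0.140, Σhalf²=0.179600
  +C: nom +22.440 → Σnom=30.890; wc +0.020/-0.020 → slack +0.450/-0.670; half-tol=0.020, Σhalf²=0.180000
  +D: nom +8.020 → Σnom=38.910; wc +0.430/-0.430 → slack +0.880/-1.100; half-tol=0.430, Σhalf²=0.364900
  -E: nom -8.250 → Σnom=30.660; wc +0.290/-0.380 → slack +1.170/-1.480; half-tol=0.335, Σhalf²=0.477125
  +F: nom +13.970 → Σnom=44.630; wc +0.460/-0.070 → slack +1.630/-1.550; half-tol=0.265, Σhalf²=0.547350
Nominal = 44.630. Worst-case = [44.630 - 1.550, 44.630 + 1.630] = [43.080, 46.260]. RSS = √0.547350 = 0.740.

nominal=44.630 wc=[43.080,46.260] rss=0.740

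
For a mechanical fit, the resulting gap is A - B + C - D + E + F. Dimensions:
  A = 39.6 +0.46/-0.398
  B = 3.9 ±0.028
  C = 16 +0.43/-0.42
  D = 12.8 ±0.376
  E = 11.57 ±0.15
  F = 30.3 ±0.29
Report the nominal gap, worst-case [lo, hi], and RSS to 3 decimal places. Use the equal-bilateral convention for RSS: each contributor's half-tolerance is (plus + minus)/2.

nominal=80.770 wc=[79.108,82.504] rss=0.783

Stack each dimension's contribution:
  +A: nom +39.600 → Σnom=39.600; wc +0.460/-0.398 → slack +0.460/-0.398; half-tol=0.429, Σhalf²=0.184041
  -B: nom -3.900 → Σnom=35.700; wc +0.028/-0.028 → slack +0.488/-0.426; half-tol=0.028, Σhalf²=0.184825
  +C: nom +16.000 → Σnom=51.700; wc +0.430/-0.420 → slack +0.918/-0.846; half-tol=0.425, Σhalf²=0.365450
  -D: nom -12.800 → Σnom=38.900; wc +0.376/-0.376 → slack +1.294/-1.222; half-tol=0.376, Σhalf²=0.506826
  +E: nom +11.570 → Σnom=50.470; wc +0.150/-0.150 → slack +1.444/-1.372; half-tol=0.150, Σhalf²=0.529326
  +F: nom +30.300 → Σnom=80.770; wc +0.290/-0.290 → slack +1.734/-1.662; half-tol=0.290, Σhalf²=0.613426
Nominal = 80.770. Worst-case = [80.770 - 1.662, 80.770 + 1.734] = [79.108, 82.504]. RSS = √0.613426 = 0.783.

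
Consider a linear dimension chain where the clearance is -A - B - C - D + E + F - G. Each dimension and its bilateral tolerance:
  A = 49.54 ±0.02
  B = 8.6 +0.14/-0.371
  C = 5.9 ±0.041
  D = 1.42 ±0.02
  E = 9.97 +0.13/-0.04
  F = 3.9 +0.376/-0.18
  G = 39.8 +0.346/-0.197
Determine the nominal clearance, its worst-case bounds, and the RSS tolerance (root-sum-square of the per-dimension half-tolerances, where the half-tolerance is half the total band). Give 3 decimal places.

Stack each dimension's contribution:
  -A: nom -49.540 → Σnom=-49.540; wc +0.020/-0.020 → slack +0.020/-0.020; half-tol=0.020, Σhalf²=0.000400
  -B: nom -8.600 → Σnom=-58.140; wc +0.371/-0.140 → slack +0.391/-0.160; half-tol=0.256, Σhalf²=0.065680
  -C: nom -5.900 → Σnom=-64.040; wc +0.041/-0.041 → slack +0.432/-0.201; half-tol=0.041, Σhalf²=0.067361
  -D: nom -1.420 → Σnom=-65.460; wc +0.020/-0.020 → slack +0.452/-0.221; half-tol=0.020, Σhalf²=0.067761
  +E: nom +9.970 → Σnom=-55.490; wc +0.130/-0.040 → slack +0.582/-0.261; half-tol=0.085, Σhalf²=0.074986
  +F: nom +3.900 → Σnom=-51.590; wc +0.376/-0.180 → slack +0.958/-0.441; half-tol=0.278, Σhalf²=0.152270
  -G: nom -39.800 → Σnom=-91.390; wc +0.197/-0.346 → slack +1.155/-0.787; half-tol=0.271, Σhalf²=0.225982
Nominal = -91.390. Worst-case = [-91.390 - 0.787, -91.390 + 1.155] = [-92.177, -90.235]. RSS = √0.225982 = 0.475.

nominal=-91.390 wc=[-92.177,-90.235] rss=0.475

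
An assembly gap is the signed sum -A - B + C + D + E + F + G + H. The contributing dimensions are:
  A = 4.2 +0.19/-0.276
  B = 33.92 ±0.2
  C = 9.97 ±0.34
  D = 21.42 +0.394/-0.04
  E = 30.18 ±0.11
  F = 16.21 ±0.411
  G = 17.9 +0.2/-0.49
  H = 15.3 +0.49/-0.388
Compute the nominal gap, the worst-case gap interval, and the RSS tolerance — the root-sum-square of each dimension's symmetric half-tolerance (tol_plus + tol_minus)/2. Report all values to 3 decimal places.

Stack each dimension's contribution:
  -A: nom -4.200 → Σnom=-4.200; wc +0.276/-0.190 → slack +0.276/-0.190; half-tol=0.233, Σhalf²=0.054289
  -B: nom -33.920 → Σnom=-38.120; wc +0.200/-0.200 → slack +0.476/-0.390; half-tol=0.200, Σhalf²=0.094289
  +C: nom +9.970 → Σnom=-28.150; wc +0.340/-0.340 → slack +0.816/-0.730; half-tol=0.340, Σhalf²=0.209889
  +D: nom +21.420 → Σnom=-6.730; wc +0.394/-0.040 → slack +1.210/-0.770; half-tol=0.217, Σhalf²=0.256978
  +E: nom +30.180 → Σnom=23.450; wc +0.110/-0.110 → slack +1.320/-0.880; half-tol=0.110, Σhalf²=0.269078
  +F: nom +16.210 → Σnom=39.660; wc +0.411/-0.411 → slack +1.731/-1.291; half-tol=0.411, Σhalf²=0.437999
  +G: nom +17.900 → Σnom=57.560; wc +0.200/-0.490 → slack +1.931/-1.781; half-tol=0.345, Σhalf²=0.557024
  +H: nom +15.300 → Σnom=72.860; wc +0.490/-0.388 → slack +2.421/-2.169; half-tol=0.439, Σhalf²=0.749745
Nominal = 72.860. Worst-case = [72.860 - 2.169, 72.860 + 2.421] = [70.691, 75.281]. RSS = √0.749745 = 0.866.

nominal=72.860 wc=[70.691,75.281] rss=0.866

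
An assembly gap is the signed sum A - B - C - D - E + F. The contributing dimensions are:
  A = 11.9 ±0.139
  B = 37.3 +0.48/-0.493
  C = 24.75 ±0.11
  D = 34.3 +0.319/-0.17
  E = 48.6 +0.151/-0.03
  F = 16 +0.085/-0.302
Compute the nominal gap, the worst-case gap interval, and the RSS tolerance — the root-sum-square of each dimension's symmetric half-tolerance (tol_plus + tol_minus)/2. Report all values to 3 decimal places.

Stack each dimension's contribution:
  +A: nom +11.900 → Σnom=11.900; wc +0.139/-0.139 → slack +0.139/-0.139; half-tol=0.139, Σhalf²=0.019321
  -B: nom -37.300 → Σnom=-25.400; wc +0.493/-0.480 → slack +0.632/-0.619; half-tol=0.486, Σhalf²=0.256003
  -C: nom -24.750 → Σnom=-50.150; wc +0.110/-0.110 → slack +0.742/-0.729; half-tol=0.110, Σhalf²=0.268103
  -D: nom -34.300 → Σnom=-84.450; wc +0.170/-0.319 → slack +0.912/-1.048; half-tol=0.244, Σhalf²=0.327883
  -E: nom -48.600 → Σnom=-133.050; wc +0.030/-0.151 → slack +0.942/-1.199; half-tol=0.090, Σhalf²=0.336074
  +F: nom +16.000 → Σnom=-117.050; wc +0.085/-0.302 → slack +1.027/-1.501; half-tol=0.194, Σhalf²=0.373516
Nominal = -117.050. Worst-case = [-117.050 - 1.501, -117.050 + 1.027] = [-118.551, -116.023]. RSS = √0.373516 = 0.611.

nominal=-117.050 wc=[-118.551,-116.023] rss=0.611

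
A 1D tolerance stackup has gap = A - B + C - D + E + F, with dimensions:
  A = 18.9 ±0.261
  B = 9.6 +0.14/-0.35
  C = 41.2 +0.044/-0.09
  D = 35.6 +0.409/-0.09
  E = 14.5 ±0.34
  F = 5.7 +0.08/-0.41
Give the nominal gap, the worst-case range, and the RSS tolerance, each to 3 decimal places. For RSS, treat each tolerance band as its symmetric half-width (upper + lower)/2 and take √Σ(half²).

nominal=35.100 wc=[33.450,36.265] rss=0.609

Stack each dimension's contribution:
  +A: nom +18.900 → Σnom=18.900; wc +0.261/-0.261 → slack +0.261/-0.261; half-tol=0.261, Σhalf²=0.068121
  -B: nom -9.600 → Σnom=9.300; wc +0.350/-0.140 → slack +0.611/-0.401; half-tol=0.245, Σhalf²=0.128146
  +C: nom +41.200 → Σnom=50.500; wc +0.044/-0.090 → slack +0.655/-0.491; half-tol=0.067, Σhalf²=0.132635
  -D: nom -35.600 → Σnom=14.900; wc +0.090/-0.409 → slack +0.745/-0.900; half-tol=0.249, Σhalf²=0.194885
  +E: nom +14.500 → Σnom=29.400; wc +0.340/-0.340 → slack +1.085/-1.240; half-tol=0.340, Σhalf²=0.310485
  +F: nom +5.700 → Σnom=35.100; wc +0.080/-0.410 → slack +1.165/-1.650; half-tol=0.245, Σhalf²=0.370510
Nominal = 35.100. Worst-case = [35.100 - 1.650, 35.100 + 1.165] = [33.450, 36.265]. RSS = √0.370510 = 0.609.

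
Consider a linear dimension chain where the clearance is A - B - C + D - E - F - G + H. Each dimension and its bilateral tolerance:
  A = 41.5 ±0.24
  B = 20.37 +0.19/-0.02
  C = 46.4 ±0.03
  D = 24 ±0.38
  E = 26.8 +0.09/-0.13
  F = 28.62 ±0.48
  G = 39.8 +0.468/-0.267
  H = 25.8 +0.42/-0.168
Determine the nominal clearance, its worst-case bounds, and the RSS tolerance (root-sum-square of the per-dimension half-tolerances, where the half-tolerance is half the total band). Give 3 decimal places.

nominal=-70.690 wc=[-72.736,-68.723] rss=0.823

Stack each dimension's contribution:
  +A: nom +41.500 → Σnom=41.500; wc +0.240/-0.240 → slack +0.240/-0.240; half-tol=0.240, Σhalf²=0.057600
  -B: nom -20.370 → Σnom=21.130; wc +0.020/-0.190 → slack +0.260/-0.430; half-tol=0.105, Σhalf²=0.068625
  -C: nom -46.400 → Σnom=-25.270; wc +0.030/-0.030 → slack +0.290/-0.460; half-tol=0.030, Σhalf²=0.069525
  +D: nom +24.000 → Σnom=-1.270; wc +0.380/-0.380 → slack +0.670/-0.840; half-tol=0.380, Σhalf²=0.213925
  -E: nom -26.800 → Σnom=-28.070; wc +0.130/-0.090 → slack +0.800/-0.930; half-tol=0.110, Σhalf²=0.226025
  -F: nom -28.620 → Σnom=-56.690; wc +0.480/-0.480 → slack +1.280/-1.410; half-tol=0.480, Σhalf²=0.456425
  -G: nom -39.800 → Σnom=-96.490; wc +0.267/-0.468 → slack +1.547/-1.878; half-tol=0.368, Σhalf²=0.591481
  +H: nom +25.800 → Σnom=-70.690; wc +0.420/-0.168 → slack +1.967/-2.046; half-tol=0.294, Σhalf²=0.677917
Nominal = -70.690. Worst-case = [-70.690 - 2.046, -70.690 + 1.967] = [-72.736, -68.723]. RSS = √0.677917 = 0.823.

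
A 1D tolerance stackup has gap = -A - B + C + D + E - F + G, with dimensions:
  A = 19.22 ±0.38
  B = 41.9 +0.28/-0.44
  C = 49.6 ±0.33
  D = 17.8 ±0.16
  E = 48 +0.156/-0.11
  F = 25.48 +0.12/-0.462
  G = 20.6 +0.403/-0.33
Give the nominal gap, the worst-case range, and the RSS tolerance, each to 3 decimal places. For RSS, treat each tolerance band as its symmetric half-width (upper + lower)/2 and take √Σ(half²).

Stack each dimension's contribution:
  -A: nom -19.220 → Σnom=-19.220; wc +0.380/-0.380 → slack +0.380/-0.380; half-tol=0.380, Σhalf²=0.144400
  -B: nom -41.900 → Σnom=-61.120; wc +0.440/-0.280 → slack +0.820/-0.660; half-tol=0.360, Σhalf²=0.274000
  +C: nom +49.600 → Σnom=-11.520; wc +0.330/-0.330 → slack +1.150/-0.990; half-tol=0.330, Σhalf²=0.382900
  +D: nom +17.800 → Σnom=6.280; wc +0.160/-0.160 → slack +1.310/-1.150; half-tol=0.160, Σhalf²=0.408500
  +E: nom +48.000 → Σnom=54.280; wc +0.156/-0.110 → slack +1.466/-1.260; half-tol=0.133, Σhalf²=0.426189
  -F: nom -25.480 → Σnom=28.800; wc +0.462/-0.120 → slack +1.928/-1.380; half-tol=0.291, Σhalf²=0.510870
  +G: nom +20.600 → Σnom=49.400; wc +0.403/-0.330 → slack +2.331/-1.710; half-tol=0.367, Σhalf²=0.645192
Nominal = 49.400. Worst-case = [49.400 - 1.710, 49.400 + 2.331] = [47.690, 51.731]. RSS = √0.645192 = 0.803.

nominal=49.400 wc=[47.690,51.731] rss=0.803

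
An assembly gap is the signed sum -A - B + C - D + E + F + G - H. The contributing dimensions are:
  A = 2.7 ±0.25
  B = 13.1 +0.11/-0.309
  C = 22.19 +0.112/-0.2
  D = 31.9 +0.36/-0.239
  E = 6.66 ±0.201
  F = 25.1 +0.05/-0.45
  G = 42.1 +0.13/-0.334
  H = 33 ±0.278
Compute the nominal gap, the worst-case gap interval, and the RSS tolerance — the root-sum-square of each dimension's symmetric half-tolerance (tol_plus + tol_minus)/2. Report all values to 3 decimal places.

Stack each dimension's contribution:
  -A: nom -2.700 → Σnom=-2.700; wc +0.250/-0.250 → slack +0.250/-0.250; half-tol=0.250, Σhalf²=0.062500
  -B: nom -13.100 → Σnom=-15.800; wc +0.309/-0.110 → slack +0.559/-0.360; half-tol=0.209, Σhalf²=0.106390
  +C: nom +22.190 → Σnom=6.390; wc +0.112/-0.200 → slack +0.671/-0.560; half-tol=0.156, Σhalf²=0.130726
  -D: nom -31.900 → Σnom=-25.510; wc +0.239/-0.360 → slack +0.910/-0.920; half-tol=0.299, Σhalf²=0.220426
  +E: nom +6.660 → Σnom=-18.850; wc +0.201/-0.201 → slack +1.111/-1.121; half-tol=0.201, Σhalf²=0.260827
  +F: nom +25.100 → Σnom=6.250; wc +0.050/-0.450 → slack +1.161/-1.571; half-tol=0.250, Σhalf²=0.323327
  +G: nom +42.100 → Σnom=48.350; wc +0.130/-0.334 → slack +1.291/-1.905; half-tol=0.232, Σhalf²=0.377151
  -H: nom -33.000 → Σnom=15.350; wc +0.278/-0.278 → slack +1.569/-2.183; half-tol=0.278, Σhalf²=0.454435
Nominal = 15.350. Worst-case = [15.350 - 2.183, 15.350 + 1.569] = [13.167, 16.919]. RSS = √0.454435 = 0.674.

nominal=15.350 wc=[13.167,16.919] rss=0.674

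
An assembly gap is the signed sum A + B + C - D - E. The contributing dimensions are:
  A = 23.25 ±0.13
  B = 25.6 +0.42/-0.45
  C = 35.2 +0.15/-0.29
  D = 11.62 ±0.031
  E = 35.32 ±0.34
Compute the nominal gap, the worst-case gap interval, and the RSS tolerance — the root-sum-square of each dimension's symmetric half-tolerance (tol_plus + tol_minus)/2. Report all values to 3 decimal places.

nominal=37.110 wc=[35.869,38.181] rss=0.609

Stack each dimension's contribution:
  +A: nom +23.250 → Σnom=23.250; wc +0.130/-0.130 → slack +0.130/-0.130; half-tol=0.130, Σhalf²=0.016900
  +B: nom +25.600 → Σnom=48.850; wc +0.420/-0.450 → slack +0.550/-0.580; half-tol=0.435, Σhalf²=0.206125
  +C: nom +35.200 → Σnom=84.050; wc +0.150/-0.290 → slack +0.700/-0.870; half-tol=0.220, Σhalf²=0.254525
  -D: nom -11.620 → Σnom=72.430; wc +0.031/-0.031 → slack +0.731/-0.901; half-tol=0.031, Σhalf²=0.255486
  -E: nom -35.320 → Σnom=37.110; wc +0.340/-0.340 → slack +1.071/-1.241; half-tol=0.340, Σhalf²=0.371086
Nominal = 37.110. Worst-case = [37.110 - 1.241, 37.110 + 1.071] = [35.869, 38.181]. RSS = √0.371086 = 0.609.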